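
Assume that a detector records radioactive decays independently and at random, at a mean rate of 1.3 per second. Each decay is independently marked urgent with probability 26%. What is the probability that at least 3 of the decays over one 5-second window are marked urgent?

Thinning: the decays that are marked urgent themselves form a Poisson process with rate 0.26 × 1.3 = 0.338 per second.
Over the interval, μ = 0.338 × 5 = 1.69 (a 5-second window = 5 seconds).
P(N ≥ 3) = 1 − P(N ≤ 2) ≈ 0.2401.

0.2401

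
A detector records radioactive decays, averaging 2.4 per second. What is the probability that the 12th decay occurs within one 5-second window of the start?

0.5384

Over the interval, μ = 2.4 × 5 = 12 (a 5-second window = 5 seconds).
The 12th arrival falls in the interval iff at least 12 events occur there: P(S_12 ≤ t) = P(N ≥ 12) = 1 − P(N ≤ 11) ≈ 0.5384.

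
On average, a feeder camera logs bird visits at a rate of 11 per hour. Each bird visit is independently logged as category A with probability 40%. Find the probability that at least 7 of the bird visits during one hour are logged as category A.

0.1564

Thinning: the bird visits that are logged as category A themselves form a Poisson process with rate 0.4 × 11 = 4.4 per hour.
So μ = 4.4.
P(N ≥ 7) = 1 − P(N ≤ 6) ≈ 0.1564.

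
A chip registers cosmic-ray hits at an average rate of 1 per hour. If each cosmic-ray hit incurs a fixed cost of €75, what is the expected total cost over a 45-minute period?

E[N] = 1 × 0.75 = 0.75 (a 45-minute period = 0.75 hours); E[cost] = 0.75 × €75 = €56.25.

€56.25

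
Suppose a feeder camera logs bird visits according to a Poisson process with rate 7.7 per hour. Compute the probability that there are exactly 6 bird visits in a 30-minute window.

0.0962

Over the interval, μ = 7.7 × 0.5 = 3.85 (a 30-minute window = 0.5 hours).
P(N = 6) = e^(−μ) μ^6/6! = e^(−3.85) · 3.85^6/720 ≈ 0.0962.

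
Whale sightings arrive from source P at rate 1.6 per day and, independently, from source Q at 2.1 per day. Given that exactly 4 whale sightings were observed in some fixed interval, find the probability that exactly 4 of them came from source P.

0.0350

Given the total, each event is independently from source P with probability p = λ_P/(λ_P+λ_Q) = 1.6/3.7 ≈ 0.4324.
So K ~ Binomial(4, 1.6/3.7): P(K = 4) = C(4,4) · (1.6/3.7)^4 · (2.1/3.7)^0 ≈ 0.0350.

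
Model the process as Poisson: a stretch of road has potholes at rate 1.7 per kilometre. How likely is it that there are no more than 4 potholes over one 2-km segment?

0.7442

Over the interval, μ = 1.7 × 2 = 3.4 (a 2-km segment = 2 kilometres).
P(N ≤ 4) = Σ_{j=0}^{4} e^(−μ) μ^j/j! ≈ 0.7442.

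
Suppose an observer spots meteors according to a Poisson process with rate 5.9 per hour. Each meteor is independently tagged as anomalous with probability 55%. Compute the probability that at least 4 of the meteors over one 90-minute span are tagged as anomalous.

0.7159

Thinning: the meteors that are tagged as anomalous themselves form a Poisson process with rate 0.55 × 5.9 = 3.245 per hour.
Over the interval, μ = 3.245 × 1.5 = 4.8675 (a 90-minute span = 1.5 hours).
P(N ≥ 4) = 1 − P(N ≤ 3) ≈ 0.7159.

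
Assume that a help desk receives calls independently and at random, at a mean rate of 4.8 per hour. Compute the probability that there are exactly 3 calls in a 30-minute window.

Over the interval, μ = 4.8 × 0.5 = 2.4 (a 30-minute window = 0.5 hours).
P(N = 3) = e^(−μ) μ^3/3! = e^(−2.4) · 2.4^3/6 ≈ 0.2090.

0.2090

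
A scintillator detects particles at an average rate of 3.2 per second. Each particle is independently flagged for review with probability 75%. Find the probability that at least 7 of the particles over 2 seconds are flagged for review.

0.2092

Thinning: the particles that are flagged for review themselves form a Poisson process with rate 0.75 × 3.2 = 2.4 per second.
Over the interval, μ = 2.4 × 2 = 4.8 (2 seconds).
P(N ≥ 7) = 1 − P(N ≤ 6) ≈ 0.2092.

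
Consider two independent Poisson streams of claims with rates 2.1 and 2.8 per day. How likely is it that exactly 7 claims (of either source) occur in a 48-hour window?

0.0955

Independent Poisson processes superpose: combined rate λ = 2.1 + 2.8 = 4.9 per day.
Over the interval, μ = 4.9 × 2 = 9.8 (a 48-hour window = 2 days).
P(N = 7) = e^(−9.8) · 9.8^7/7! ≈ 0.0955.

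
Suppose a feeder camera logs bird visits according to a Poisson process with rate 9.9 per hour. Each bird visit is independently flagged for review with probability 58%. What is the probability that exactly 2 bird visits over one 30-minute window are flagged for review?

Thinning: the bird visits that are flagged for review themselves form a Poisson process with rate 0.58 × 9.9 = 5.742 per hour.
Over the interval, μ = 5.742 × 0.5 = 2.871 (a 30-minute window = 0.5 hours).
P(N = 2) = e^(−2.871) · 2.871^2/2! ≈ 0.2334.

0.2334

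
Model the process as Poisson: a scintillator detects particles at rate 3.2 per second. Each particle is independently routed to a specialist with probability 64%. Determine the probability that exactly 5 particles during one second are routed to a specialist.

Thinning: the particles that are routed to a specialist themselves form a Poisson process with rate 0.64 × 3.2 = 2.048 per second.
So μ = 2.048.
P(N = 5) = e^(−2.048) · 2.048^5/5! ≈ 0.0387.

0.0387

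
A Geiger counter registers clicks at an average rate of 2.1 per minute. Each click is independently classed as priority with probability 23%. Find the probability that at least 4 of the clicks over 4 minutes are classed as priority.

0.1308

Thinning: the clicks that are classed as priority themselves form a Poisson process with rate 0.23 × 2.1 = 0.483 per minute.
Over the interval, μ = 0.483 × 4 = 1.932 (4 minutes).
P(N ≥ 4) = 1 − P(N ≤ 3) ≈ 0.1308.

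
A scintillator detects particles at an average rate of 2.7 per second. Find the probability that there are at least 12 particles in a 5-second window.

Over the interval, μ = 2.7 × 5 = 13.5 (a 5-second window = 5 seconds).
P(N ≥ 12) = 1 − P(N ≤ 11) = 1 − Σ_{j=0}^{11} e^(−μ) μ^j/j! ≈ 0.6955.

0.6955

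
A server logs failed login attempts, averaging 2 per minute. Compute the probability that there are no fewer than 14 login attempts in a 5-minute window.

Over the interval, μ = 2 × 5 = 10 (a 5-minute window = 5 minutes).
P(N ≥ 14) = 1 − P(N ≤ 13) = 1 − Σ_{j=0}^{13} e^(−μ) μ^j/j! ≈ 0.1355.

0.1355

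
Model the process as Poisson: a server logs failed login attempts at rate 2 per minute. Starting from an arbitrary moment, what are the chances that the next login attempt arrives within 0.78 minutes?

0.7899

Inter-arrival times are exponential with rate λ = 2 per minute.
P(T ≤ 0.78) = 1 − e^(−λt) = 1 − e^(−2 × 0.78) = 1 − e^(−1.56) ≈ 0.7899.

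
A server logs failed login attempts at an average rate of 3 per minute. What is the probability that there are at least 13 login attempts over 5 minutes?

0.7324

Over the interval, μ = 3 × 5 = 15 (5 minutes).
P(N ≥ 13) = 1 − P(N ≤ 12) = 1 − Σ_{j=0}^{12} e^(−μ) μ^j/j! ≈ 0.7324.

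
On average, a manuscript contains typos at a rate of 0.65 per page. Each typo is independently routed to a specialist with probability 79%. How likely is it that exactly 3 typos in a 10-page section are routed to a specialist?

0.1329

Thinning: the typos that are routed to a specialist themselves form a Poisson process with rate 0.79 × 0.65 = 0.5135 per page.
Over the interval, μ = 0.5135 × 10 = 5.135 (a 10-page section = 10 pages).
P(N = 3) = e^(−5.135) · 5.135^3/3! ≈ 0.1329.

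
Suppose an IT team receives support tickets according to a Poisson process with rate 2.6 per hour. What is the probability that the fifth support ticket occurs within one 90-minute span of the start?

0.3516

Over the interval, μ = 2.6 × 1.5 = 3.9 (a 90-minute span = 1.5 hours).
The fifth arrival falls in the interval iff at least 5 events occur there: P(S_5 ≤ t) = P(N ≥ 5) = 1 − P(N ≤ 4) ≈ 0.3516.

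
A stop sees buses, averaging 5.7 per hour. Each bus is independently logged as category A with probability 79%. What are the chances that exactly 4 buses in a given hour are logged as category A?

0.1897

Thinning: the buses that are logged as category A themselves form a Poisson process with rate 0.79 × 5.7 = 4.503 per hour.
So μ = 4.503.
P(N = 4) = e^(−4.503) · 4.503^4/4! ≈ 0.1897.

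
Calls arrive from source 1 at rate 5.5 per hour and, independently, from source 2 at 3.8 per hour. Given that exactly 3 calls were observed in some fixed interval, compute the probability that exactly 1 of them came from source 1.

Given the total, each event is independently from source 1 with probability p = λ_1/(λ_1+λ_2) = 5.5/9.3 ≈ 0.5914.
So K ~ Binomial(3, 5.5/9.3): P(K = 1) = C(3,1) · (5.5/9.3)^1 · (3.8/9.3)^2 ≈ 0.2962.

0.2962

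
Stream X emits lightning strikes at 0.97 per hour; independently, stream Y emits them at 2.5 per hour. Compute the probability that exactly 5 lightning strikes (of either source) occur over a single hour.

0.1305

Independent Poisson processes superpose: combined rate λ = 0.97 + 2.5 = 3.47 per hour.
So μ = 3.47.
P(N = 5) = e^(−3.47) · 3.47^5/5! ≈ 0.1305.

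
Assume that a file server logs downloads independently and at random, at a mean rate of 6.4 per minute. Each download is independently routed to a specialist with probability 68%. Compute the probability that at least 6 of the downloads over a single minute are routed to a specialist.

Thinning: the downloads that are routed to a specialist themselves form a Poisson process with rate 0.68 × 6.4 = 4.352 per minute.
So μ = 4.352.
P(N ≥ 6) = 1 − P(N ≤ 5) ≈ 0.2720.

0.2720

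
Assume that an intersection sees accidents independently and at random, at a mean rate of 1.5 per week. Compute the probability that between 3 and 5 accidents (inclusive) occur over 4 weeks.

0.3837

Over the interval, μ = 1.5 × 4 = 6 (4 weeks).
P(3 ≤ N ≤ 5) = Σ_{j=3}^{5} e^(−6) · 6^j/j! ≈ 0.3837.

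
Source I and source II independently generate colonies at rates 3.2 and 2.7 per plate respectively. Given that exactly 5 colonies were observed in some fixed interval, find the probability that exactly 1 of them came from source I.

Given the total, each event is independently from source I with probability p = λ_I/(λ_I+λ_II) = 3.2/5.9 ≈ 0.5424.
So K ~ Binomial(5, 3.2/5.9): P(K = 1) = C(5,1) · (3.2/5.9)^1 · (2.7/5.9)^4 ≈ 0.1189.

0.1189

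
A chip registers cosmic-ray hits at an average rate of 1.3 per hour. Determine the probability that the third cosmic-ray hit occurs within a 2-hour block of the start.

0.4816

Over the interval, μ = 1.3 × 2 = 2.6 (a 2-hour block = 2 hours).
The third arrival falls in the interval iff at least 3 events occur there: P(S_3 ≤ t) = P(N ≥ 3) = 1 − P(N ≤ 2) ≈ 0.4816.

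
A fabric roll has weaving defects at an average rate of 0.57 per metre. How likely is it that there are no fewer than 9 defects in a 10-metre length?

0.1234

Over the interval, μ = 0.57 × 10 = 5.7 (a 10-metre length = 10 metres).
P(N ≥ 9) = 1 − P(N ≤ 8) = 1 − Σ_{j=0}^{8} e^(−μ) μ^j/j! ≈ 0.1234.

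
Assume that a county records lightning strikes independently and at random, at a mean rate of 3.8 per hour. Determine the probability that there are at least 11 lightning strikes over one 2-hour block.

Over the interval, μ = 3.8 × 2 = 7.6 (a 2-hour block = 2 hours).
P(N ≥ 11) = 1 − P(N ≤ 10) = 1 − Σ_{j=0}^{10} e^(−μ) μ^j/j! ≈ 0.1465.

0.1465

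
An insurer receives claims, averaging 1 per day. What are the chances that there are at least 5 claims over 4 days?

Over the interval, μ = 1 × 4 = 4 (4 days).
P(N ≥ 5) = 1 − P(N ≤ 4) = 1 − Σ_{j=0}^{4} e^(−μ) μ^j/j! ≈ 0.3712.

0.3712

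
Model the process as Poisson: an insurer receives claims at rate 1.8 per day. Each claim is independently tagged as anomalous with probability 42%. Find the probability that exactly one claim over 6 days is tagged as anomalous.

0.0486

Thinning: the claims that are tagged as anomalous themselves form a Poisson process with rate 0.42 × 1.8 = 0.756 per day.
Over the interval, μ = 0.756 × 6 = 4.536 (6 days).
P(N = 1) = e^(−4.536) · 4.536^1/1! ≈ 0.0486.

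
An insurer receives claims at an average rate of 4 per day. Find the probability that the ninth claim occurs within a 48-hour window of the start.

Over the interval, μ = 4 × 2 = 8 (a 48-hour window = 2 days).
The ninth arrival falls in the interval iff at least 9 events occur there: P(S_9 ≤ t) = P(N ≥ 9) = 1 − P(N ≤ 8) ≈ 0.4075.

0.4075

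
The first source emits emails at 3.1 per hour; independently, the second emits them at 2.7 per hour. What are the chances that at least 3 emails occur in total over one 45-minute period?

Independent Poisson processes superpose: combined rate λ = 3.1 + 2.7 = 5.8 per hour.
Over the interval, μ = 5.8 × 0.75 = 4.35 (a 45-minute period = 0.75 hours).
P(N ≥ 3) = 1 − P(N ≤ 2) ≈ 0.8088.

0.8088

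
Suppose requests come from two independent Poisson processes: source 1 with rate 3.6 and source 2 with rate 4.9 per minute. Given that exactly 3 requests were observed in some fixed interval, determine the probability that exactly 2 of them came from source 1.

0.3102

Given the total, each event is independently from source 1 with probability p = λ_1/(λ_1+λ_2) = 3.6/8.5 ≈ 0.4235.
So K ~ Binomial(3, 3.6/8.5): P(K = 2) = C(3,2) · (3.6/8.5)^2 · (4.9/8.5)^1 ≈ 0.3102.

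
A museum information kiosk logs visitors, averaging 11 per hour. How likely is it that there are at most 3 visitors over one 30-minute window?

0.2017

Over the interval, μ = 11 × 0.5 = 5.5 (a 30-minute window = 0.5 hours).
P(N ≤ 3) = Σ_{j=0}^{3} e^(−μ) μ^j/j! ≈ 0.2017.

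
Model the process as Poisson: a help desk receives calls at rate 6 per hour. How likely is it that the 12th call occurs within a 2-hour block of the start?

0.5384

Over the interval, μ = 6 × 2 = 12 (a 2-hour block = 2 hours).
The 12th arrival falls in the interval iff at least 12 events occur there: P(S_12 ≤ t) = P(N ≥ 12) = 1 − P(N ≤ 11) ≈ 0.5384.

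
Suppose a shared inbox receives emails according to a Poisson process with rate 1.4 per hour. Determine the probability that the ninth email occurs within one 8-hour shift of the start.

0.7853

Over the interval, μ = 1.4 × 8 = 11.2 (an 8-hour shift = 8 hours).
The ninth arrival falls in the interval iff at least 9 events occur there: P(S_9 ≤ t) = P(N ≥ 9) = 1 − P(N ≤ 8) ≈ 0.7853.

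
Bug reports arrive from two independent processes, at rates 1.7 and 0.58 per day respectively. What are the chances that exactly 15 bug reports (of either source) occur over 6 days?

0.0963

Independent Poisson processes superpose: combined rate λ = 1.7 + 0.58 = 2.28 per day.
Over the interval, μ = 2.28 × 6 = 13.68 (6 days).
P(N = 15) = e^(−13.68) · 13.68^15/15! ≈ 0.0963.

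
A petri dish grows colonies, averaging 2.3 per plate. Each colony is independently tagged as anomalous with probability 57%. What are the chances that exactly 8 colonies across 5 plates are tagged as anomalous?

Thinning: the colonies that are tagged as anomalous themselves form a Poisson process with rate 0.57 × 2.3 = 1.311 per plate.
Over the interval, μ = 1.311 × 5 = 6.555 (5 plates).
P(N = 8) = e^(−6.555) · 6.555^8/8! ≈ 0.1203.

0.1203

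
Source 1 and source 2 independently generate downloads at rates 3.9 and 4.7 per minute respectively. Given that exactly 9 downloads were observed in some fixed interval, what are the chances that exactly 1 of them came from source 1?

Given the total, each event is independently from source 1 with probability p = λ_1/(λ_1+λ_2) = 3.9/8.6 ≈ 0.4535.
So K ~ Binomial(9, 3.9/8.6): P(K = 1) = C(9,1) · (3.9/8.6)^1 · (4.7/8.6)^8 ≈ 0.0325.

0.0325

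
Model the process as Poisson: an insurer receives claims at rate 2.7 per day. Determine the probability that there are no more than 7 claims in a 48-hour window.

Over the interval, μ = 2.7 × 2 = 5.4 (a 48-hour window = 2 days).
P(N ≤ 7) = Σ_{j=0}^{7} e^(−μ) μ^j/j! ≈ 0.8217.

0.8217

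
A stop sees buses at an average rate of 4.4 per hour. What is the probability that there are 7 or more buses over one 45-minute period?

0.0510

Over the interval, μ = 4.4 × 0.75 = 3.3 (a 45-minute period = 0.75 hours).
P(N ≥ 7) = 1 − P(N ≤ 6) = 1 − Σ_{j=0}^{6} e^(−μ) μ^j/j! ≈ 0.0510.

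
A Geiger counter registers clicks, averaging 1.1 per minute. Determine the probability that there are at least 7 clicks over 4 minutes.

Over the interval, μ = 1.1 × 4 = 4.4 (4 minutes).
P(N ≥ 7) = 1 − P(N ≤ 6) = 1 − Σ_{j=0}^{6} e^(−μ) μ^j/j! ≈ 0.1564.

0.1564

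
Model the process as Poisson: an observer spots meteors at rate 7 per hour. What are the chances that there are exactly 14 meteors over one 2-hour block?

0.1060

Over the interval, μ = 7 × 2 = 14 (a 2-hour block = 2 hours).
P(N = 14) = e^(−μ) μ^14/14! = e^(−14) · 14^14/87178291200 ≈ 0.1060.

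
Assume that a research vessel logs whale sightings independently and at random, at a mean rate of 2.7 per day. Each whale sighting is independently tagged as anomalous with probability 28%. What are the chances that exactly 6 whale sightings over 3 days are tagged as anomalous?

0.0196

Thinning: the whale sightings that are tagged as anomalous themselves form a Poisson process with rate 0.28 × 2.7 = 0.756 per day.
Over the interval, μ = 0.756 × 3 = 2.268 (3 days).
P(N = 6) = e^(−2.268) · 2.268^6/6! ≈ 0.0196.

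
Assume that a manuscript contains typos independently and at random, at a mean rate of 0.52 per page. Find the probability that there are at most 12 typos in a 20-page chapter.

Over the interval, μ = 0.52 × 20 = 10.4 (a 20-page chapter = 20 pages).
P(N ≤ 12) = Σ_{j=0}^{12} e^(−μ) μ^j/j! ≈ 0.7522.

0.7522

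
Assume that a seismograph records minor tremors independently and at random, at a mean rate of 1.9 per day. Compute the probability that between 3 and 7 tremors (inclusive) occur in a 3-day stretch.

Over the interval, μ = 1.9 × 3 = 5.7 (a 3-day stretch = 3 days).
P(3 ≤ N ≤ 7) = Σ_{j=3}^{7} e^(−5.7) · 5.7^j/j! ≈ 0.7074.

0.7074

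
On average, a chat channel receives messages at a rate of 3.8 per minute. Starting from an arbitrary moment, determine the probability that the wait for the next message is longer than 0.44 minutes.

0.1879

The wait for the next event is exponential with rate λ = 3.8 per minute.
P(T > 0.44) = e^(−λt) = e^(−3.8 × 0.44) = e^(−1.672) ≈ 0.1879.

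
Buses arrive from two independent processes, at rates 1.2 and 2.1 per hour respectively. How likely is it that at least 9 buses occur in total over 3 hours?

0.6558

Independent Poisson processes superpose: combined rate λ = 1.2 + 2.1 = 3.3 per hour.
Over the interval, μ = 3.3 × 3 = 9.9 (3 hours).
P(N ≥ 9) = 1 − P(N ≤ 8) ≈ 0.6558.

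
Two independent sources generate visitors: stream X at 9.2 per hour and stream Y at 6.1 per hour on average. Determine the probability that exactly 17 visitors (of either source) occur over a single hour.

0.0879

Independent Poisson processes superpose: combined rate λ = 9.2 + 6.1 = 15.3 per hour.
So μ = 15.3.
P(N = 17) = e^(−15.3) · 15.3^17/17! ≈ 0.0879.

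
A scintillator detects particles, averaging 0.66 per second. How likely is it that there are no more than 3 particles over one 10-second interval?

0.1052

Over the interval, μ = 0.66 × 10 = 6.6 (a 10-second interval = 10 seconds).
P(N ≤ 3) = Σ_{j=0}^{3} e^(−μ) μ^j/j! ≈ 0.1052.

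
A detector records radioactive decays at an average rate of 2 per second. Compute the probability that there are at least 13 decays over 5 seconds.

0.2084

Over the interval, μ = 2 × 5 = 10 (5 seconds).
P(N ≥ 13) = 1 − P(N ≤ 12) = 1 − Σ_{j=0}^{12} e^(−μ) μ^j/j! ≈ 0.2084.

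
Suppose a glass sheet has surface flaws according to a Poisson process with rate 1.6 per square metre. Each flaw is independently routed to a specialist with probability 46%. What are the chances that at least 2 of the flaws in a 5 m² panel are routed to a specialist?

0.8820

Thinning: the flaws that are routed to a specialist themselves form a Poisson process with rate 0.46 × 1.6 = 0.736 per square metre.
Over the interval, μ = 0.736 × 5 = 3.68 (a 5 m² panel = 5 square metres).
P(N ≥ 2) = 1 − P(N ≤ 1) ≈ 0.8820.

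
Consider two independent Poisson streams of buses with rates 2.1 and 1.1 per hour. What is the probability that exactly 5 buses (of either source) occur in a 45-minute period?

0.0602

Independent Poisson processes superpose: combined rate λ = 2.1 + 1.1 = 3.2 per hour.
Over the interval, μ = 3.2 × 0.75 = 2.4 (a 45-minute period = 0.75 hours).
P(N = 5) = e^(−2.4) · 2.4^5/5! ≈ 0.0602.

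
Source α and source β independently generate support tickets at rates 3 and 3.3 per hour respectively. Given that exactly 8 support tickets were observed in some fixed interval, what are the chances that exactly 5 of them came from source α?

Given the total, each event is independently from source α with probability p = λ_α/(λ_α+λ_β) = 3/6.3 ≈ 0.4762.
So K ~ Binomial(8, 3/6.3): P(K = 5) = C(8,5) · (3/6.3)^5 · (3.3/6.3)^3 ≈ 0.1971.

0.1971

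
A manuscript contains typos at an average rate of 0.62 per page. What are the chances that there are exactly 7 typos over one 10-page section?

Over the interval, μ = 0.62 × 10 = 6.2 (a 10-page section = 10 pages).
P(N = 7) = e^(−μ) μ^7/7! = e^(−6.2) · 6.2^7/5040 ≈ 0.1418.

0.1418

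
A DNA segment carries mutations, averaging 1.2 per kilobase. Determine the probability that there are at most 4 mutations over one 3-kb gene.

0.7064

Over the interval, μ = 1.2 × 3 = 3.6 (a 3-kb gene = 3 kilobases).
P(N ≤ 4) = Σ_{j=0}^{4} e^(−μ) μ^j/j! ≈ 0.7064.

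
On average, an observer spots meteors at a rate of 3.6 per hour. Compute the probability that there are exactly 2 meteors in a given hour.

With mean μ = 3.6 per hour,
P(N = 2) = e^(−μ) μ^2/2! = e^(−3.6) · 3.6^2/2 ≈ 0.1771.

0.1771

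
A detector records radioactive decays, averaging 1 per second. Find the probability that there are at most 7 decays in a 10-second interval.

0.2202

Over the interval, μ = 1 × 10 = 10 (a 10-second interval = 10 seconds).
P(N ≤ 7) = Σ_{j=0}^{7} e^(−μ) μ^j/j! ≈ 0.2202.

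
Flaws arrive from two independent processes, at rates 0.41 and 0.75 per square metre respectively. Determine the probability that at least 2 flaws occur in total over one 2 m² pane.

0.6737

Independent Poisson processes superpose: combined rate λ = 0.41 + 0.75 = 1.16 per square metre.
Over the interval, μ = 1.16 × 2 = 2.32 (a 2 m² pane = 2 square metres).
P(N ≥ 2) = 1 − P(N ≤ 1) ≈ 0.6737.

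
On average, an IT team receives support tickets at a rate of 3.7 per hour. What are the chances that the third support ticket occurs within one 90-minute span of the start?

Over the interval, μ = 3.7 × 1.5 = 5.55 (a 90-minute span = 1.5 hours).
The third arrival falls in the interval iff at least 3 events occur there: P(S_3 ≤ t) = P(N ≥ 3) = 1 − P(N ≤ 2) ≈ 0.9147.

0.9147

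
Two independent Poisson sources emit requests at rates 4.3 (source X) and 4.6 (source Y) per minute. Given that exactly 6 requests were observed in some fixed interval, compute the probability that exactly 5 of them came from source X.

0.0816

Given the total, each event is independently from source X with probability p = λ_X/(λ_X+λ_Y) = 4.3/8.9 ≈ 0.4831.
So K ~ Binomial(6, 4.3/8.9): P(K = 5) = C(6,5) · (4.3/8.9)^5 · (4.6/8.9)^1 ≈ 0.0816.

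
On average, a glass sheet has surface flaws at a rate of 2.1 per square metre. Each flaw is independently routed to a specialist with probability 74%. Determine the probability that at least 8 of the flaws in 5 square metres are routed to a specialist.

Thinning: the flaws that are routed to a specialist themselves form a Poisson process with rate 0.74 × 2.1 = 1.554 per square metre.
Over the interval, μ = 1.554 × 5 = 7.77 (5 square metres).
P(N ≥ 8) = 1 − P(N ≤ 7) ≈ 0.5145.

0.5145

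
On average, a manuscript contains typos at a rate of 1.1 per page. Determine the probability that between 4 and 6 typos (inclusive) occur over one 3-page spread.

0.3687

Over the interval, μ = 1.1 × 3 = 3.3 (a 3-page spread = 3 pages).
P(4 ≤ N ≤ 6) = Σ_{j=4}^{6} e^(−3.3) · 3.3^j/j! ≈ 0.3687.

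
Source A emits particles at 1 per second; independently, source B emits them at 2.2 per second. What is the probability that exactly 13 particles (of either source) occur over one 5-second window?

0.0814

Independent Poisson processes superpose: combined rate λ = 1 + 2.2 = 3.2 per second.
Over the interval, μ = 3.2 × 5 = 16 (a 5-second window = 5 seconds).
P(N = 13) = e^(−16) · 16^13/13! ≈ 0.0814.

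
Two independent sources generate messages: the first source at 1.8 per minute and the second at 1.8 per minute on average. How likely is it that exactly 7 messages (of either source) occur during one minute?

0.0425

Independent Poisson processes superpose: combined rate λ = 1.8 + 1.8 = 3.6 per minute.
So μ = 3.6.
P(N = 7) = e^(−3.6) · 3.6^7/7! ≈ 0.0425.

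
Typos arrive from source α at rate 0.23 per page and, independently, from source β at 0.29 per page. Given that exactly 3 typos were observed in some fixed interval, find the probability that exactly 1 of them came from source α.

0.4127

Given the total, each event is independently from source α with probability p = λ_α/(λ_α+λ_β) = 0.23/0.52 ≈ 0.4423.
So K ~ Binomial(3, 0.23/0.52): P(K = 1) = C(3,1) · (0.23/0.52)^1 · (0.29/0.52)^2 ≈ 0.4127.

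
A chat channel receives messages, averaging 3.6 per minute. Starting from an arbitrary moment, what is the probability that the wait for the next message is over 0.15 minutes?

The wait for the next event is exponential with rate λ = 3.6 per minute.
P(T > 0.15) = e^(−λt) = e^(−3.6 × 0.15) = e^(−0.54) ≈ 0.5827.

0.5827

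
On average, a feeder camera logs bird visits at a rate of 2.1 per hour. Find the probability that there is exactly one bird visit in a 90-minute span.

0.1350

Over the interval, μ = 2.1 × 1.5 = 3.15 (a 90-minute span = 1.5 hours).
P(N = 1) = e^(−μ) μ^1/1! = e^(−3.15) · 3.15^1/1 ≈ 0.1350.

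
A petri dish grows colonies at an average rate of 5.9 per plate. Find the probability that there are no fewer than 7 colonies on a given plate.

0.3776

With mean μ = 5.9 per plate,
P(N ≥ 7) = 1 − P(N ≤ 6) = 1 − Σ_{j=0}^{6} e^(−μ) μ^j/j! ≈ 0.3776.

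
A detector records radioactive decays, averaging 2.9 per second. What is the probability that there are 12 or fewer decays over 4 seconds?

0.6216

Over the interval, μ = 2.9 × 4 = 11.6 (4 seconds).
P(N ≤ 12) = Σ_{j=0}^{12} e^(−μ) μ^j/j! ≈ 0.6216.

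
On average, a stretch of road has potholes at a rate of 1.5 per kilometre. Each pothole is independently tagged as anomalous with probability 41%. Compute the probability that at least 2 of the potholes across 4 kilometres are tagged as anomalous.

0.7044

Thinning: the potholes that are tagged as anomalous themselves form a Poisson process with rate 0.41 × 1.5 = 0.615 per kilometre.
Over the interval, μ = 0.615 × 4 = 2.46 (4 kilometres).
P(N ≥ 2) = 1 − P(N ≤ 1) ≈ 0.7044.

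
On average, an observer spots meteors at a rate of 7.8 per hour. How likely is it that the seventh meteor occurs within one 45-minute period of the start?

Over the interval, μ = 7.8 × 0.75 = 5.85 (a 45-minute period = 0.75 hours).
The seventh arrival falls in the interval iff at least 7 events occur there: P(S_7 ≤ t) = P(N ≥ 7) = 1 − P(N ≤ 6) ≈ 0.3696.

0.3696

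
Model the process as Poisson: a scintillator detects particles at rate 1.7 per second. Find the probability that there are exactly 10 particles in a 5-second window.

Over the interval, μ = 1.7 × 5 = 8.5 (a 5-second window = 5 seconds).
P(N = 10) = e^(−μ) μ^10/10! = e^(−8.5) · 8.5^10/3628800 ≈ 0.1104.

0.1104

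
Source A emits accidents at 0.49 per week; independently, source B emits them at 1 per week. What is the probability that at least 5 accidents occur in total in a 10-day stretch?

Independent Poisson processes superpose: combined rate λ = 0.49 + 1 = 1.49 per week.
Over the interval, μ = 1.49 × 10/7 ≈ 2.12857 (a 10-day stretch = 10/7 weeks).
P(N ≥ 5) = 1 − P(N ≤ 4) ≈ 0.0650.

0.0650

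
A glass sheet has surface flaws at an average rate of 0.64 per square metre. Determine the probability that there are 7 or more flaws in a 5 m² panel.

0.0446

Over the interval, μ = 0.64 × 5 = 3.2 (a 5 m² panel = 5 square metres).
P(N ≥ 7) = 1 − P(N ≤ 6) = 1 − Σ_{j=0}^{6} e^(−μ) μ^j/j! ≈ 0.0446.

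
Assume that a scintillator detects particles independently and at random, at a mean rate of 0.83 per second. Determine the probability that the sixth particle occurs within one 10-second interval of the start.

0.8347

Over the interval, μ = 0.83 × 10 = 8.3 (a 10-second interval = 10 seconds).
The sixth arrival falls in the interval iff at least 6 events occur there: P(S_6 ≤ t) = P(N ≥ 6) = 1 − P(N ≤ 5) ≈ 0.8347.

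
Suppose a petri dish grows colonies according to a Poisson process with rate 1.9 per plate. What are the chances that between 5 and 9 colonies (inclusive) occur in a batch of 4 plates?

0.6399

Over the interval, μ = 1.9 × 4 = 7.6 (a batch of 4 plates = 4 plates).
P(5 ≤ N ≤ 9) = Σ_{j=5}^{9} e^(−7.6) · 7.6^j/j! ≈ 0.6399.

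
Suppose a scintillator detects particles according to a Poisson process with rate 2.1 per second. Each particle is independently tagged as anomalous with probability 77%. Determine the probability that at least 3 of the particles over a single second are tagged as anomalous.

Thinning: the particles that are tagged as anomalous themselves form a Poisson process with rate 0.77 × 2.1 = 1.617 per second.
So μ = 1.617.
P(N ≥ 3) = 1 − P(N ≤ 2) ≈ 0.2210.

0.2210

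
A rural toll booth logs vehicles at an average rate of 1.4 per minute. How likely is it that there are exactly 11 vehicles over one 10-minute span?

0.0844

Over the interval, μ = 1.4 × 10 = 14 (a 10-minute span = 10 minutes).
P(N = 11) = e^(−μ) μ^11/11! = e^(−14) · 14^11/39916800 ≈ 0.0844.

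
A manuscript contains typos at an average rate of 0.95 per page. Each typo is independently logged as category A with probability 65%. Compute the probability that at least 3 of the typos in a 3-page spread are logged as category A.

Thinning: the typos that are logged as category A themselves form a Poisson process with rate 0.65 × 0.95 = 0.6175 per page.
Over the interval, μ = 0.6175 × 3 = 1.8525 (a 3-page spread = 3 pages).
P(N ≥ 3) = 1 − P(N ≤ 2) ≈ 0.2835.

0.2835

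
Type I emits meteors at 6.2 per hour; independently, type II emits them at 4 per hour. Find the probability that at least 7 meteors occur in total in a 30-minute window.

Independent Poisson processes superpose: combined rate λ = 6.2 + 4 = 10.2 per hour.
Over the interval, μ = 10.2 × 0.5 = 5.1 (a 30-minute window = 0.5 hours).
P(N ≥ 7) = 1 − P(N ≤ 6) ≈ 0.2526.

0.2526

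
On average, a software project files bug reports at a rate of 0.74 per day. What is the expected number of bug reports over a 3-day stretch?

2.22

E[N] = λt = 0.74 × 3 = 2.22 (a 3-day stretch = 3 days).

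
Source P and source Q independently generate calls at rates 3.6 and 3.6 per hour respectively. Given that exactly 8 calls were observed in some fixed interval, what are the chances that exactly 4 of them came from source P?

0.2734

Given the total, each event is independently from source P with probability p = λ_P/(λ_P+λ_Q) = 3.6/7.2 = 0.5000.
So K ~ Binomial(8, 3.6/7.2): P(K = 4) = C(8,4) · (3.6/7.2)^4 · (3.6/7.2)^4 ≈ 0.2734.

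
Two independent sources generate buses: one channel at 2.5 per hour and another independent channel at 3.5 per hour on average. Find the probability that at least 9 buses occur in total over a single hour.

0.1528

Independent Poisson processes superpose: combined rate λ = 2.5 + 3.5 = 6 per hour.
So μ = 6.
P(N ≥ 9) = 1 − P(N ≤ 8) ≈ 0.1528.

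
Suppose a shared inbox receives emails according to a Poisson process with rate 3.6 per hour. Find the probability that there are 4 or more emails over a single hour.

0.4848

With mean μ = 3.6 per hour,
P(N ≥ 4) = 1 − P(N ≤ 3) = 1 − Σ_{j=0}^{3} e^(−μ) μ^j/j! ≈ 0.4848.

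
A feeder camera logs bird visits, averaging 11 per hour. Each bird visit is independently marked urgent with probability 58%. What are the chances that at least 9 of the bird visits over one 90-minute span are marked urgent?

0.6167

Thinning: the bird visits that are marked urgent themselves form a Poisson process with rate 0.58 × 11 = 6.38 per hour.
Over the interval, μ = 6.38 × 1.5 = 9.57 (a 90-minute span = 1.5 hours).
P(N ≥ 9) = 1 − P(N ≤ 8) ≈ 0.6167.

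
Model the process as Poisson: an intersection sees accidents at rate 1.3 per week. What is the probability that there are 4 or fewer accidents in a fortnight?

0.8774

Over the interval, μ = 1.3 × 2 = 2.6 (a fortnight = 2 weeks).
P(N ≤ 4) = Σ_{j=0}^{4} e^(−μ) μ^j/j! ≈ 0.8774.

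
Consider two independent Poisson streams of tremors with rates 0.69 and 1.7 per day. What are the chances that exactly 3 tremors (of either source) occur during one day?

0.2085

Independent Poisson processes superpose: combined rate λ = 0.69 + 1.7 = 2.39 per day.
So μ = 2.39.
P(N = 3) = e^(−2.39) · 2.39^3/3! ≈ 0.2085.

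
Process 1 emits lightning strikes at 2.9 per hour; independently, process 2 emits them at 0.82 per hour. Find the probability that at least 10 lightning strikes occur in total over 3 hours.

0.6766

Independent Poisson processes superpose: combined rate λ = 2.9 + 0.82 = 3.72 per hour.
Over the interval, μ = 3.72 × 3 = 11.16 (3 hours).
P(N ≥ 10) = 1 − P(N ≤ 9) ≈ 0.6766.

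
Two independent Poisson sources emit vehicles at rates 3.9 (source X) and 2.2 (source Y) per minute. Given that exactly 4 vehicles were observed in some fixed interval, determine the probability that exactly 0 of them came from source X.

Given the total, each event is independently from source X with probability p = λ_X/(λ_X+λ_Y) = 3.9/6.1 ≈ 0.6393.
So K ~ Binomial(4, 3.9/6.1): P(K = 0) = C(4,0) · (3.9/6.1)^0 · (2.2/6.1)^4 ≈ 0.0169.

0.0169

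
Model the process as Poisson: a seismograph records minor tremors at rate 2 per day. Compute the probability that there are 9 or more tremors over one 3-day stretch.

0.1528

Over the interval, μ = 2 × 3 = 6 (a 3-day stretch = 3 days).
P(N ≥ 9) = 1 − P(N ≤ 8) = 1 − Σ_{j=0}^{8} e^(−μ) μ^j/j! ≈ 0.1528.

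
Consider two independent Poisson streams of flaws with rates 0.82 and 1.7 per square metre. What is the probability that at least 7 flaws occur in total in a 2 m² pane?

0.2437

Independent Poisson processes superpose: combined rate λ = 0.82 + 1.7 = 2.52 per square metre.
Over the interval, μ = 2.52 × 2 = 5.04 (a 2 m² pane = 2 square metres).
P(N ≥ 7) = 1 − P(N ≤ 6) ≈ 0.2437.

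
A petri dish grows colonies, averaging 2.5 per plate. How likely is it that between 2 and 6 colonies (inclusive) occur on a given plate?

0.6985

With mean μ = 2.5 per plate,
P(2 ≤ N ≤ 6) = Σ_{j=2}^{6} e^(−2.5) · 2.5^j/j! ≈ 0.6985.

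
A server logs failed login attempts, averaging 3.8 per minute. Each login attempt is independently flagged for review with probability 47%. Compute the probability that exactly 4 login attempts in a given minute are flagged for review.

0.0711

Thinning: the login attempts that are flagged for review themselves form a Poisson process with rate 0.47 × 3.8 = 1.786 per minute.
So μ = 1.786.
P(N = 4) = e^(−1.786) · 1.786^4/4! ≈ 0.0711.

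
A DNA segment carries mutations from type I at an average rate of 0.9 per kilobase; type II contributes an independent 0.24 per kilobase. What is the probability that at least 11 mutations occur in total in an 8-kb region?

Independent Poisson processes superpose: combined rate λ = 0.9 + 0.24 = 1.14 per kilobase.
Over the interval, μ = 1.14 × 8 = 9.12 (an 8-kb region = 8 kilobases).
P(N ≥ 11) = 1 − P(N ≤ 10) ≈ 0.3083.

0.3083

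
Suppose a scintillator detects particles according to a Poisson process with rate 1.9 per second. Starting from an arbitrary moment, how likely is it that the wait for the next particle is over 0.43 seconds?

The wait for the next event is exponential with rate λ = 1.9 per second.
P(T > 0.43) = e^(−λt) = e^(−1.9 × 0.43) = e^(−0.817) ≈ 0.4418.

0.4418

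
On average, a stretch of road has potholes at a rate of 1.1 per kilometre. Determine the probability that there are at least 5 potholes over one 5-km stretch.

0.6425

Over the interval, μ = 1.1 × 5 = 5.5 (a 5-km stretch = 5 kilometres).
P(N ≥ 5) = 1 − P(N ≤ 4) = 1 − Σ_{j=0}^{4} e^(−μ) μ^j/j! ≈ 0.6425.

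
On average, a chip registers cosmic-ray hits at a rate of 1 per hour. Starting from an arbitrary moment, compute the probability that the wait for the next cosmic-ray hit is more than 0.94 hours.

The wait for the next event is exponential with rate λ = 1 per hour.
P(T > 0.94) = e^(−λt) = e^(−1 × 0.94) = e^(−0.94) ≈ 0.3906.

0.3906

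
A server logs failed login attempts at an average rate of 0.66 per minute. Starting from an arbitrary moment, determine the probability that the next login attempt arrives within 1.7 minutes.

Inter-arrival times are exponential with rate λ = 0.66 per minute.
P(T ≤ 1.7) = 1 − e^(−λt) = 1 − e^(−0.66 × 1.7) = 1 − e^(−1.122) ≈ 0.6744.

0.6744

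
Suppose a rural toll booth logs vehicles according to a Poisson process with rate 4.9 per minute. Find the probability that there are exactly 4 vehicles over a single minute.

With mean μ = 4.9 per minute,
P(N = 4) = e^(−μ) μ^4/4! = e^(−4.9) · 4.9^4/24 ≈ 0.1789.

0.1789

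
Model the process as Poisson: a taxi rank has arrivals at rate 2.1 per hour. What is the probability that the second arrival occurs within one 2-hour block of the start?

Over the interval, μ = 2.1 × 2 = 4.2 (a 2-hour block = 2 hours).
The second arrival falls in the interval iff at least 2 events occur there: P(S_2 ≤ t) = P(N ≥ 2) = 1 − P(N ≤ 1) ≈ 0.9220.

0.9220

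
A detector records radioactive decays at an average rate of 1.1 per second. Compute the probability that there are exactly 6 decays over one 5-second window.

0.1571

Over the interval, μ = 1.1 × 5 = 5.5 (a 5-second window = 5 seconds).
P(N = 6) = e^(−μ) μ^6/6! = e^(−5.5) · 5.5^6/720 ≈ 0.1571.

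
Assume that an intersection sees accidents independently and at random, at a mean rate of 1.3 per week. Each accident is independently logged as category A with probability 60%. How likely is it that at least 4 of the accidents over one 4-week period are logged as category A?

0.3796

Thinning: the accidents that are logged as category A themselves form a Poisson process with rate 0.6 × 1.3 = 0.78 per week.
Over the interval, μ = 0.78 × 4 = 3.12 (a 4-week period = 4 weeks).
P(N ≥ 4) = 1 − P(N ≤ 3) ≈ 0.3796.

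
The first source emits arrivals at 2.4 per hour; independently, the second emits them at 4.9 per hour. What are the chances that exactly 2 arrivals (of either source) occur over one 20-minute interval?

Independent Poisson processes superpose: combined rate λ = 2.4 + 4.9 = 7.3 per hour.
Over the interval, μ = 7.3 × 1/3 ≈ 2.43333 (a 20-minute interval = 1/3 hours).
P(N = 2) = e^(−2.43333) · 2.43333^2/2! ≈ 0.2598.

0.2598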